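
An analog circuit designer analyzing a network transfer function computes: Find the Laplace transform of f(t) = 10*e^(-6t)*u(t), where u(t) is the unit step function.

Standard Laplace transform pair:
e^(-at)*u(t) <-> 1/(s+a)
With a = 6: L{10*e^(-6t)*u(t)} = 10/(s+6), ROC: Re(s) > -6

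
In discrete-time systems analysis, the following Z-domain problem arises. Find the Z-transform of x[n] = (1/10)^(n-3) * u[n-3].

Time-shifting property: if X(z) = Z{x[n]}, then Z{x[n-d]} = z^(-d) * X(z)
X(z) = z/(z - 1/10) for x[n] = (1/10)^n * u[n]
Z{x[n-3]} = z^(-3) * z/(z - 1/10) = z^(-2)/(z - 1/10)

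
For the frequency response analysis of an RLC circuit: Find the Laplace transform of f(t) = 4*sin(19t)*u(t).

Standard pair: sin(wt)*u(t) <-> w/(s^2+w^2)
With w = 19: L{4*sin(19t)*u(t)} = 76/(s^2+361)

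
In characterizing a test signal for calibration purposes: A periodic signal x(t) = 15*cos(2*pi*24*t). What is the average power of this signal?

Average power of A*cos(wt) is A^2/2.
P = 15^2 / 2 = 225/2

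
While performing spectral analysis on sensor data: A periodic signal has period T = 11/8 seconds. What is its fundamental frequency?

The fundamental frequency is the reciprocal of the period.
f = 1/T = 1/(11/8) = 8/11 Hz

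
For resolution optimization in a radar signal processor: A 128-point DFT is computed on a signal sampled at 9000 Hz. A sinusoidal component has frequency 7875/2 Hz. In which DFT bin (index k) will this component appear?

DFT frequency resolution = f_s/N = 9000/128 = 1125/16 Hz
Bin index k = f_signal / resolution = 7875/2 / 1125/16 = 56
The signal frequency 7875/2 Hz falls in DFT bin k = 56.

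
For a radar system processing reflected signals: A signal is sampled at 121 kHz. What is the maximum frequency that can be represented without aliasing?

The maximum frequency that can be represented without aliasing
is the Nyquist frequency: f_max = f_s / 2 = 121 kHz / 2 = 121/2 kHz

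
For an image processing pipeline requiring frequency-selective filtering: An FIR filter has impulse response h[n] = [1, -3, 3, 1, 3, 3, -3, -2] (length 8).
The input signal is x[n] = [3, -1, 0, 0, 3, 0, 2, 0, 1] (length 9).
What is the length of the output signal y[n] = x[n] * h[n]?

For linear convolution, the output length is:
len(y) = len(x) + len(h) - 1 = 9 + 8 - 1 = 16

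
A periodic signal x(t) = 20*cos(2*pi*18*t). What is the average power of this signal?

Average power of A*cos(wt) is A^2/2.
P = 20^2 / 2 = 400/2 = 200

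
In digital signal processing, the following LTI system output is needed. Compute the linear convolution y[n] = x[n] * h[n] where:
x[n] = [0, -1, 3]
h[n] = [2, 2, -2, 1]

y[n] = sum_k x[k]*h[n-k]. Output length = len(x) + len(h) - 1 = 3 + 4 - 1 = 6.
y[0] = 0*2 = 0
y[1] = -1*2 + 0*2 = -2
y[2] = 3*2 + -1*2 + 0*-2 = 4
y[3] = 3*2 + -1*-2 + 0*1 = 8
y[4] = 3*-2 + -1*1 = -7
y[5] = 3*1 = 3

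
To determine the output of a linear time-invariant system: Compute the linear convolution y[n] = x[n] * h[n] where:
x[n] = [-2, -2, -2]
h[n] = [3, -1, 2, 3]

y[n] = sum_k x[k]*h[n-k]. Output length = len(x) + len(h) - 1 = 3 + 4 - 1 = 6.
y[0] = -2*3 = -6
y[1] = -2*3 + -2*-1 = -4
y[2] = -2*3 + -2*-1 + -2*2 = -8
y[3] = -2*-1 + -2*2 + -2*3 = -8
y[4] = -2*2 + -2*3 = -10
y[5] = -2*3 = -6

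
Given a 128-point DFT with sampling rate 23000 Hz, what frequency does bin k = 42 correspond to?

The frequency of DFT bin k is: f_k = k * f_s / N
f_42 = 42 * 23000 / 128 = 60375/8 Hz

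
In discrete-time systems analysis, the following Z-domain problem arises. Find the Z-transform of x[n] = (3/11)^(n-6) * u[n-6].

Time-shifting property: if X(z) = Z{x[n]}, then Z{x[n-d]} = z^(-d) * X(z)
X(z) = z/(z - 3/11) for x[n] = (3/11)^n * u[n]
Z{x[n-6]} = z^(-6) * z/(z - 3/11) = z^(-5)/(z - 3/11)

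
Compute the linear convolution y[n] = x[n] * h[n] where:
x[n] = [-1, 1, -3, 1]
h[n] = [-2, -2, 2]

y[n] = sum_k x[k]*h[n-k]. Output length = len(x) + len(h) - 1 = 4 + 3 - 1 = 6.
y[0] = -1*-2 = 2
y[1] = 1*-2 + -1*-2 = 0
y[2] = -3*-2 + 1*-2 + -1*2 = 2
y[3] = 1*-2 + -3*-2 + 1*2 = 6
y[4] = 1*-2 + -3*2 = -8
y[5] = 1*2 = 2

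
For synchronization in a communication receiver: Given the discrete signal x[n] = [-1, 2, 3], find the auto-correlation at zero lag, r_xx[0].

The auto-correlation at zero lag r_xx[0] equals the signal energy.
r_xx[0] = sum of x[n]^2 = (-1)^2 + 2^2 + 3^2
= 1 + 4 + 9 = 14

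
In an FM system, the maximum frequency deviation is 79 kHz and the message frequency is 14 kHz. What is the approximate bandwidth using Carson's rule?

Carson's rule: BW = 2*(delta_f + f_m)
= 2*(79 + 14) kHz = 186 kHz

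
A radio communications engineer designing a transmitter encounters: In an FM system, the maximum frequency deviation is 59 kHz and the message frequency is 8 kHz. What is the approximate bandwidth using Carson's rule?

Carson's rule: BW = 2*(delta_f + f_m)
= 2*(59 + 8) kHz = 134 kHz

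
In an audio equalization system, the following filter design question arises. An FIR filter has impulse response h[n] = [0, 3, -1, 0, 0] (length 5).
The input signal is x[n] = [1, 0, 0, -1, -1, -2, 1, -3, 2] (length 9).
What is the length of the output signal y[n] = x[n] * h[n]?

For linear convolution, the output length is:
len(y) = len(x) + len(h) - 1 = 9 + 5 - 1 = 13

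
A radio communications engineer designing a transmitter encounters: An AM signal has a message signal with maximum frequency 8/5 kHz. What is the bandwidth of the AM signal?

In AM (double-sideband), the bandwidth is twice the message frequency.
BW = 2 * f_m = 2 * 8/5 kHz = 16/5 kHz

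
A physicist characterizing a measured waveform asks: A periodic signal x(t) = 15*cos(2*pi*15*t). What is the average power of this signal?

Average power of A*cos(wt) is A^2/2.
P = 15^2 / 2 = 225/2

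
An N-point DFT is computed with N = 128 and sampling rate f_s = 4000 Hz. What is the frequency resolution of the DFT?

DFT frequency resolution = f_s / N
= 4000 / 128 = 125/4 Hz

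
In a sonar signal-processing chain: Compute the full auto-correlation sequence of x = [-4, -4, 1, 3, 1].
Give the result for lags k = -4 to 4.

r_xx[k] = sum_m x[m]*x[m+k], indexed from 0, for k = -4 to 4:
  r_xx[-4] = x[4]*x[0] = -4
  r_xx[-3] = x[3]*x[0] + x[4]*x[1] = -16
  r_xx[-2] = x[2]*x[0] + x[3]*x[1] + x[4]*x[2] = -15
  r_xx[-1] = x[1]*x[0] + x[2]*x[1] + x[3]*x[2] + x[4]*x[3] = 18
  r_xx[0] = x[0]*x[0] + x[1]*x[1] + x[2]*x[2] + x[3]*x[3] + x[4]*x[4] = 43
  r_xx[1] = x[0]*x[1] + x[1]*x[2] + x[2]*x[3] + x[3]*x[4] = 18
  r_xx[2] = x[0]*x[2] + x[1]*x[3] + x[2]*x[4] = -15
  r_xx[3] = x[0]*x[3] + x[1]*x[4] = -16
  r_xx[4] = x[0]*x[4] = -4
r_xx = [-4, -16, -15, 18, 43, 18, -15, -16, -4]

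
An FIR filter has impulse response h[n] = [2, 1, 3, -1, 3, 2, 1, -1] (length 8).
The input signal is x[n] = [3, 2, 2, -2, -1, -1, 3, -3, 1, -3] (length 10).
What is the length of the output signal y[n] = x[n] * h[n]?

For linear convolution, the output length is:
len(y) = len(x) + len(h) - 1 = 10 + 8 - 1 = 17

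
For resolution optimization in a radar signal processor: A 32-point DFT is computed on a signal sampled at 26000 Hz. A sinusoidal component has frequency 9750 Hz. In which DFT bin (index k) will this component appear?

DFT frequency resolution = f_s/N = 26000/32 = 1625/2 Hz
Bin index k = f_signal / resolution = 9750 / 1625/2 = 12
The signal frequency 9750 Hz falls in DFT bin k = 12.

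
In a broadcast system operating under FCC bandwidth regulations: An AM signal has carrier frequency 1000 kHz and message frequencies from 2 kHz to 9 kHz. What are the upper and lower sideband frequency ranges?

Upper sideband (USB) = fc + [fm_low, fm_high] = 1000 + [2, 9] = [1002, 1009] kHz
Lower sideband (LSB) = fc - [fm_high, fm_low] = 1000 - [9, 2] = [991, 998] kHz
Total occupied spectrum: 991 kHz to 1009 kHz (plus carrier at 1000 kHz)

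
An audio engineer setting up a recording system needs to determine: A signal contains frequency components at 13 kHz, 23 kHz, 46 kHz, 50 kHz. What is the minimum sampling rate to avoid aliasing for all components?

The highest frequency component is f_max = 50 kHz.
Nyquist rate = 2 * f_max = 2 * 50 kHz = 100 kHz.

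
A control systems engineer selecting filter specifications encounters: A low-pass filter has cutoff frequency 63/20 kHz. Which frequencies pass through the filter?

A low-pass filter passes all frequencies below the cutoff frequency 63/20 kHz and attenuates higher frequencies.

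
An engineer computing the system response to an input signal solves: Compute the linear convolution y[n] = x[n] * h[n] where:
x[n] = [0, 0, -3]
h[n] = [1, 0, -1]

y[n] = sum_k x[k]*h[n-k]. Output length = len(x) + len(h) - 1 = 3 + 3 - 1 = 5.
y[0] = 0*1 = 0
y[1] = 0*1 + 0*0 = 0
y[2] = -3*1 + 0*0 + 0*-1 = -3
y[3] = -3*0 + 0*-1 = 0
y[4] = -3*-1 = 3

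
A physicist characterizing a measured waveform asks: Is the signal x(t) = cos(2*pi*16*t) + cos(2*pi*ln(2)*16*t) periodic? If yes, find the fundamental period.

f1 = 16 Hz, f2 = 16*ln(2) Hz
Ratio f2/f1 = ln(2), which is irrational.
Since the frequency ratio is irrational, no common period exists.
The signal is not periodic.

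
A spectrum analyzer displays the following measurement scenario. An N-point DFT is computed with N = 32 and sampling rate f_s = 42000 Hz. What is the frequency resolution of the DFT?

DFT frequency resolution = f_s / N
= 42000 / 32 = 2625/2 Hz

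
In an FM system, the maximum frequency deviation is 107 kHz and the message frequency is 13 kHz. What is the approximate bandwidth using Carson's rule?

Carson's rule: BW = 2*(delta_f + f_m)
= 2*(107 + 13) kHz = 240 kHz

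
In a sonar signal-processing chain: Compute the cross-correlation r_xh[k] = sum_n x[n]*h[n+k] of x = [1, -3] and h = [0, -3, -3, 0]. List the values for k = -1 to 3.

Both sequences indexed from 0 and zero outside their support.
Lags with overlap: k = -1 to 3.
  r_xh[-1] = x[1]*h[0] = 0
  r_xh[0] = x[0]*h[0] + x[1]*h[1] = 9
  r_xh[1] = x[0]*h[1] + x[1]*h[2] = 6
  r_xh[2] = x[0]*h[2] + x[1]*h[3] = -3
  r_xh[3] = x[0]*h[3] = 0
r_xh = [0, 9, 6, -3, 0] (for k = -1, ..., 3)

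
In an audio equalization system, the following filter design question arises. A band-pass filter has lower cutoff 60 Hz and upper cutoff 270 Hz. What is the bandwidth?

Bandwidth = f_high - f_low
= 270 Hz - 60 Hz = 210 Hz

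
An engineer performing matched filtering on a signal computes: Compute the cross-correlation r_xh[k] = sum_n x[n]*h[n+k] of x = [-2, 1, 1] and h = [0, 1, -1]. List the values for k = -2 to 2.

Both sequences indexed from 0 and zero outside their support.
Lags with overlap: k = -2 to 2.
  r_xh[-2] = x[2]*h[0] = 0
  r_xh[-1] = x[1]*h[0] + x[2]*h[1] = 1
  r_xh[0] = x[0]*h[0] + x[1]*h[1] + x[2]*h[2] = 0
  r_xh[1] = x[0]*h[1] + x[1]*h[2] = -3
  r_xh[2] = x[0]*h[2] = 2
r_xh = [0, 1, 0, -3, 2] (for k = -2, ..., 2)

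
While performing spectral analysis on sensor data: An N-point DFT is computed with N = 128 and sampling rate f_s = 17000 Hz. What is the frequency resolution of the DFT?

DFT frequency resolution = f_s / N
= 17000 / 128 = 2125/16 Hz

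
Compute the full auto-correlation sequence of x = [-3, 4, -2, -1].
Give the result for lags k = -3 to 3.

r_xx[k] = sum_m x[m]*x[m+k], indexed from 0, for k = -3 to 3:
  r_xx[-3] = x[3]*x[0] = 3
  r_xx[-2] = x[2]*x[0] + x[3]*x[1] = 2
  r_xx[-1] = x[1]*x[0] + x[2]*x[1] + x[3]*x[2] = -18
  r_xx[0] = x[0]*x[0] + x[1]*x[1] + x[2]*x[2] + x[3]*x[3] = 30
  r_xx[1] = x[0]*x[1] + x[1]*x[2] + x[2]*x[3] = -18
  r_xx[2] = x[0]*x[2] + x[1]*x[3] = 2
  r_xx[3] = x[0]*x[3] = 3
r_xx = [3, 2, -18, 30, -18, 2, 3]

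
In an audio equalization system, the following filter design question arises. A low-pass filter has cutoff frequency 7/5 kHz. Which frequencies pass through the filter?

A low-pass filter passes all frequencies below the cutoff frequency 7/5 kHz and attenuates higher frequencies.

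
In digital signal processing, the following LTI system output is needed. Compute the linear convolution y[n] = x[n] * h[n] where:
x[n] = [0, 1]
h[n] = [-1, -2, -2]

y[n] = sum_k x[k]*h[n-k]. Output length = len(x) + len(h) - 1 = 2 + 3 - 1 = 4.
y[0] = 0*-1 = 0
y[1] = 1*-1 + 0*-2 = -1
y[2] = 1*-2 + 0*-2 = -2
y[3] = 1*-2 = -2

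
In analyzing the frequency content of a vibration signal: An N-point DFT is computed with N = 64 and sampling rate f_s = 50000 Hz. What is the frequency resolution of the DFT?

DFT frequency resolution = f_s / N
= 50000 / 64 = 3125/4 Hz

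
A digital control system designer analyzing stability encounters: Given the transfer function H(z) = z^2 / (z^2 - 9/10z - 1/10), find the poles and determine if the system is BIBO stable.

Poles are roots of the denominator: z^2 - 9/10z - 1/10 = 0.
Quadratic formula: z = [-(-9/10) +/- sqrt((-9/10)^2 - 4*(-1/10))] / 2
Discriminant = 81/100 + 2/5 = 121/100; sqrt = 11/10.
z = (9/10 +/- 11/10) / 2 => z = 1 or z = -1/10.
|p1| = 1, |p2| = 1/10.
For BIBO stability, all poles must lie inside the unit circle (|p| < 1).
System is UNSTABLE since at least one |p| >= 1.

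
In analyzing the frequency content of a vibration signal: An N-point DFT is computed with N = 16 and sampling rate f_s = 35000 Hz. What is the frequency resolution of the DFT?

DFT frequency resolution = f_s / N
= 35000 / 16 = 4375/2 Hz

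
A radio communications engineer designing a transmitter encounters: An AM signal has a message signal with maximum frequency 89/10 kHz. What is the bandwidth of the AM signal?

In AM (double-sideband), the bandwidth is twice the message frequency.
BW = 2 * f_m = 2 * 89/10 kHz = 89/5 kHz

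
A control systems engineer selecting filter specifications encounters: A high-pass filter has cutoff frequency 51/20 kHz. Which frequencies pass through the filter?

A high-pass filter passes all frequencies above the cutoff frequency 51/20 kHz and attenuates lower frequencies.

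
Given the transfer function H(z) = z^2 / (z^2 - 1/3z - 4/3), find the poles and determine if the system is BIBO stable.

Poles are roots of the denominator: z^2 - 1/3z - 4/3 = 0.
Quadratic formula: z = [-(-1/3) +/- sqrt((-1/3)^2 - 4*(-4/3))] / 2
Discriminant = 1/9 + 16/3 = 49/9; sqrt = 7/3.
z = (1/3 +/- 7/3) / 2 => z = 4/3 or z = -1.
|p1| = 1, |p2| = 4/3.
For BIBO stability, all poles must lie inside the unit circle (|p| < 1).
System is UNSTABLE since at least one |p| >= 1.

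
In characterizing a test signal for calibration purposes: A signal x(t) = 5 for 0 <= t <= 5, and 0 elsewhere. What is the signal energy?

Energy = integral of |x(t)|^2 dt over the signal duration
= 5^2 * 5 = 25 * 5 = 125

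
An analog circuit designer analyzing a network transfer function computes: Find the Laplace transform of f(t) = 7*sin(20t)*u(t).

Standard pair: sin(wt)*u(t) <-> w/(s^2+w^2)
With w = 20: L{7*sin(20t)*u(t)} = 140/(s^2+400)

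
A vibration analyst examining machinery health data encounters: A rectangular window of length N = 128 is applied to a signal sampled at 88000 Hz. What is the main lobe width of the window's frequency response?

For a rectangular window of length N,
the main lobe width in frequency is 2*f_s/N.
= 2*88000/128 = 1375 Hz
This determines the minimum frequency separation for resolving two sinusoids.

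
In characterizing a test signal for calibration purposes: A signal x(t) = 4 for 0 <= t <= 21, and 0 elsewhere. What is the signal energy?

Energy = integral of |x(t)|^2 dt over the signal duration
= 4^2 * 21 = 16 * 21 = 336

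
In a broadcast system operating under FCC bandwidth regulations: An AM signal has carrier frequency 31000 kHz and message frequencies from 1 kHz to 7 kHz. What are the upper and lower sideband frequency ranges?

Upper sideband (USB) = fc + [fm_low, fm_high] = 31000 + [1, 7] = [31001, 31007] kHz
Lower sideband (LSB) = fc - [fm_high, fm_low] = 31000 - [7, 1] = [30993, 30999] kHz
Total occupied spectrum: 30993 kHz to 31007 kHz (plus carrier at 31000 kHz)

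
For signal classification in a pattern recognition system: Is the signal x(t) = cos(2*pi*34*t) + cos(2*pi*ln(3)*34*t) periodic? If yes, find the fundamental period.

f1 = 34 Hz, f2 = 34*ln(3) Hz
Ratio f2/f1 = ln(3), which is irrational.
Since the frequency ratio is irrational, no common period exists.
The signal is not periodic.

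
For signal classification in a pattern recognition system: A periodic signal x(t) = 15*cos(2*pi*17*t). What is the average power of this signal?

Average power of A*cos(wt) is A^2/2.
P = 15^2 / 2 = 225/2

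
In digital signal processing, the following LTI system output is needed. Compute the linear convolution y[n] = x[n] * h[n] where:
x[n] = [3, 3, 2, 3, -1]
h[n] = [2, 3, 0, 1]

y[n] = sum_k x[k]*h[n-k]. Output length = len(x) + len(h) - 1 = 5 + 4 - 1 = 8.
y[0] = 3*2 = 6
y[1] = 3*2 + 3*3 = 15
y[2] = 2*2 + 3*3 + 3*0 = 13
y[3] = 3*2 + 2*3 + 3*0 + 3*1 = 15
y[4] = -1*2 + 3*3 + 2*0 + 3*1 = 10
y[5] = -1*3 + 3*0 + 2*1 = -1
y[6] = -1*0 + 3*1 = 3
y[7] = -1*1 = -1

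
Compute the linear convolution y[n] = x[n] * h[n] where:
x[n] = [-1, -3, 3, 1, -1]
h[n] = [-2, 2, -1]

y[n] = sum_k x[k]*h[n-k]. Output length = len(x) + len(h) - 1 = 5 + 3 - 1 = 7.
y[0] = -1*-2 = 2
y[1] = -3*-2 + -1*2 = 4
y[2] = 3*-2 + -3*2 + -1*-1 = -11
y[3] = 1*-2 + 3*2 + -3*-1 = 7
y[4] = -1*-2 + 1*2 + 3*-1 = 1
y[5] = -1*2 + 1*-1 = -3
y[6] = -1*-1 = 1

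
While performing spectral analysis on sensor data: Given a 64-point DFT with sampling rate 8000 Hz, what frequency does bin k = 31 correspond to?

The frequency of DFT bin k is: f_k = k * f_s / N
f_31 = 31 * 8000 / 64 = 3875 Hz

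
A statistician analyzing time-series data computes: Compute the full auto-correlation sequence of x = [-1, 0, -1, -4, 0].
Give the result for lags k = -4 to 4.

r_xx[k] = sum_m x[m]*x[m+k], indexed from 0, for k = -4 to 4:
  r_xx[-4] = x[4]*x[0] = 0
  r_xx[-3] = x[3]*x[0] + x[4]*x[1] = 4
  r_xx[-2] = x[2]*x[0] + x[3]*x[1] + x[4]*x[2] = 1
  r_xx[-1] = x[1]*x[0] + x[2]*x[1] + x[3]*x[2] + x[4]*x[3] = 4
  r_xx[0] = x[0]*x[0] + x[1]*x[1] + x[2]*x[2] + x[3]*x[3] + x[4]*x[4] = 18
  r_xx[1] = x[0]*x[1] + x[1]*x[2] + x[2]*x[3] + x[3]*x[4] = 4
  r_xx[2] = x[0]*x[2] + x[1]*x[3] + x[2]*x[4] = 1
  r_xx[3] = x[0]*x[3] + x[1]*x[4] = 4
  r_xx[4] = x[0]*x[4] = 0
r_xx = [0, 4, 1, 4, 18, 4, 1, 4, 0]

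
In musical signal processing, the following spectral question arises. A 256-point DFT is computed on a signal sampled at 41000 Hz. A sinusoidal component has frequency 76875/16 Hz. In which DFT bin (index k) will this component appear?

DFT frequency resolution = f_s/N = 41000/256 = 5125/32 Hz
Bin index k = f_signal / resolution = 76875/16 / 5125/32 = 30
The signal frequency 76875/16 Hz falls in DFT bin k = 30.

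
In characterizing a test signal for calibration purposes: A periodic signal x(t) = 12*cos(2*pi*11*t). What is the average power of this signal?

Average power of A*cos(wt) is A^2/2.
P = 12^2 / 2 = 144/2 = 72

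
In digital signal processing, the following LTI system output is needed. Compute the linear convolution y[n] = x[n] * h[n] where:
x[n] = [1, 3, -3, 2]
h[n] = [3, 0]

y[n] = sum_k x[k]*h[n-k]. Output length = len(x) + len(h) - 1 = 4 + 2 - 1 = 5.
y[0] = 1*3 = 3
y[1] = 3*3 + 1*0 = 9
y[2] = -3*3 + 3*0 = -9
y[3] = 2*3 + -3*0 = 6
y[4] = 2*0 = 0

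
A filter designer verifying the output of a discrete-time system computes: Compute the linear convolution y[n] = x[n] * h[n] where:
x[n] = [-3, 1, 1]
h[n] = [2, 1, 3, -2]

y[n] = sum_k x[k]*h[n-k]. Output length = len(x) + len(h) - 1 = 3 + 4 - 1 = 6.
y[0] = -3*2 = -6
y[1] = 1*2 + -3*1 = -1
y[2] = 1*2 + 1*1 + -3*3 = -6
y[3] = 1*1 + 1*3 + -3*-2 = 10
y[4] = 1*3 + 1*-2 = 1
y[5] = 1*-2 = -2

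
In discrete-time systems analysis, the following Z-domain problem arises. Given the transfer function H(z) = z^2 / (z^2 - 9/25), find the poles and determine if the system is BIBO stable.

Poles are roots of the denominator: z^2 - 9/25 = 0.
Quadratic formula: z = [-(0) +/- sqrt((0)^2 - 4*(-9/25))] / 2
Discriminant = 0 + 36/25 = 36/25; sqrt = 6/5.
z = (0 +/- 6/5) / 2 => z = 3/5 or z = -3/5.
|p1| = 3/5, |p2| = 3/5.
For BIBO stability, all poles must lie inside the unit circle (|p| < 1).
System is STABLE since both |p| < 1.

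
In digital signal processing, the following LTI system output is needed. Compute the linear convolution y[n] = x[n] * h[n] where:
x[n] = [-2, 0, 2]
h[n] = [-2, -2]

y[n] = sum_k x[k]*h[n-k]. Output length = len(x) + len(h) - 1 = 3 + 2 - 1 = 4.
y[0] = -2*-2 = 4
y[1] = 0*-2 + -2*-2 = 4
y[2] = 2*-2 + 0*-2 = -4
y[3] = 2*-2 = -4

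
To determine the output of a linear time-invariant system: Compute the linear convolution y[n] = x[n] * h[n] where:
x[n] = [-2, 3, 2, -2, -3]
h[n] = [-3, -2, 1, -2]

y[n] = sum_k x[k]*h[n-k]. Output length = len(x) + len(h) - 1 = 5 + 4 - 1 = 8.
y[0] = -2*-3 = 6
y[1] = 3*-3 + -2*-2 = -5
y[2] = 2*-3 + 3*-2 + -2*1 = -14
y[3] = -2*-3 + 2*-2 + 3*1 + -2*-2 = 9
y[4] = -3*-3 + -2*-2 + 2*1 + 3*-2 = 9
y[5] = -3*-2 + -2*1 + 2*-2 = 0
y[6] = -3*1 + -2*-2 = 1
y[7] = -3*-2 = 6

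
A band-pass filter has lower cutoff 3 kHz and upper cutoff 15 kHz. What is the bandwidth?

Bandwidth = f_high - f_low
= 15 kHz - 3 kHz = 12 kHz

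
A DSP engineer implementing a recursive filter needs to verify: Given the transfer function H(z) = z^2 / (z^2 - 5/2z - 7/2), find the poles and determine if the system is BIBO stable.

Poles are roots of the denominator: z^2 - 5/2z - 7/2 = 0.
Quadratic formula: z = [-(-5/2) +/- sqrt((-5/2)^2 - 4*(-7/2))] / 2
Discriminant = 25/4 + 14 = 81/4; sqrt = 9/2.
z = (5/2 +/- 9/2) / 2 => z = 7/2 or z = -1.
|p1| = 7/2, |p2| = 1.
For BIBO stability, all poles must lie inside the unit circle (|p| < 1).
System is UNSTABLE since at least one |p| >= 1.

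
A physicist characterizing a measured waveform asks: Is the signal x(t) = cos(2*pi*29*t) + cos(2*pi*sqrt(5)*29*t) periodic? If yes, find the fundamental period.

f1 = 29 Hz, f2 = 29*sqrt(5) Hz
Ratio f2/f1 = sqrt(5), which is irrational.
Since the frequency ratio is irrational, no common period exists.
The signal is not periodic.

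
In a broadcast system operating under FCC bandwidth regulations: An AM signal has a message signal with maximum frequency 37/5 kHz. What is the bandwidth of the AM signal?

In AM (double-sideband), the bandwidth is twice the message frequency.
BW = 2 * f_m = 2 * 37/5 kHz = 74/5 kHz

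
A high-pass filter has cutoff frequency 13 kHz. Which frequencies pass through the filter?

A high-pass filter passes all frequencies above the cutoff frequency 13 kHz and attenuates lower frequencies.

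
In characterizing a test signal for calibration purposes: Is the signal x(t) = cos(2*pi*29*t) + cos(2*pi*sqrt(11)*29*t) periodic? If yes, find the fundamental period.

f1 = 29 Hz, f2 = 29*sqrt(11) Hz
Ratio f2/f1 = sqrt(11), which is irrational.
Since the frequency ratio is irrational, no common period exists.
The signal is not periodic.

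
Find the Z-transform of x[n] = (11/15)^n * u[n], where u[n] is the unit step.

The Z-transform of a^n * u[n] is z/(z-a) for |z| > |a|.
Here a = 11/15, so X(z) = z/(z - (11/15)) = 15z/(15z - 11)
ROC: |z| > 11/15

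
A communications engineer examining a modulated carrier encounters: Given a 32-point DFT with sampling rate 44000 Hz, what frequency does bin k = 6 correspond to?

The frequency of DFT bin k is: f_k = k * f_s / N
f_6 = 6 * 44000 / 32 = 8250 Hz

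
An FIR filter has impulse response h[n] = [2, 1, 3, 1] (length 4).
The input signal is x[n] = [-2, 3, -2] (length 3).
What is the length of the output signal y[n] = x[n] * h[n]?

For linear convolution, the output length is:
len(y) = len(x) + len(h) - 1 = 3 + 4 - 1 = 6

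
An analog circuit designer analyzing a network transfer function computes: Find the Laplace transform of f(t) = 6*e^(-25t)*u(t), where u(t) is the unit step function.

Standard Laplace transform pair:
e^(-at)*u(t) <-> 1/(s+a)
With a = 25: L{6*e^(-25t)*u(t)} = 6/(s+25), ROC: Re(s) > -25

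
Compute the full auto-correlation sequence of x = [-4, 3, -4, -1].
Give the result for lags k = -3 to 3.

r_xx[k] = sum_m x[m]*x[m+k], indexed from 0, for k = -3 to 3:
  r_xx[-3] = x[3]*x[0] = 4
  r_xx[-2] = x[2]*x[0] + x[3]*x[1] = 13
  r_xx[-1] = x[1]*x[0] + x[2]*x[1] + x[3]*x[2] = -20
  r_xx[0] = x[0]*x[0] + x[1]*x[1] + x[2]*x[2] + x[3]*x[3] = 42
  r_xx[1] = x[0]*x[1] + x[1]*x[2] + x[2]*x[3] = -20
  r_xx[2] = x[0]*x[2] + x[1]*x[3] = 13
  r_xx[3] = x[0]*x[3] = 4
r_xx = [4, 13, -20, 42, -20, 13, 4]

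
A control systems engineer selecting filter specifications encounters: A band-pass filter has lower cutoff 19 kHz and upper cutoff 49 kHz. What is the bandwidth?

Bandwidth = f_high - f_low
= 49 kHz - 19 kHz = 30 kHz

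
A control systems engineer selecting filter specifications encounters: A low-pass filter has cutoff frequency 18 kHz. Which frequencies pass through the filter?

A low-pass filter passes all frequencies below the cutoff frequency 18 kHz and attenuates higher frequencies.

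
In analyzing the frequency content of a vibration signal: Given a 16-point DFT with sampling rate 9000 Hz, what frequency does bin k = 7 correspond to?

The frequency of DFT bin k is: f_k = k * f_s / N
f_7 = 7 * 9000 / 16 = 7875/2 Hz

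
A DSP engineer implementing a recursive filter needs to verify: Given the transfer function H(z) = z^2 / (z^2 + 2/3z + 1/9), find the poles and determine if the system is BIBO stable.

Poles are roots of the denominator: z^2 + 2/3z + 1/9 = 0.
Quadratic formula: z = [-(2/3) +/- sqrt((2/3)^2 - 4*(1/9))] / 2
Discriminant = 4/9 - 4/9 = 0; sqrt = 0.
z = (-2/3 +/- 0) / 2 = -1/3 (repeated root).
|p1| = 1/3, |p2| = 1/3.
For BIBO stability, all poles must lie inside the unit circle (|p| < 1).
System is STABLE since both |p| < 1.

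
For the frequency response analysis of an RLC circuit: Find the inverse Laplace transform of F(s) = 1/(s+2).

Standard pair: k/(s+a) <-> k*e^(-at)*u(t)
With k=1, a=2: f(t) = e^(-2t)*u(t)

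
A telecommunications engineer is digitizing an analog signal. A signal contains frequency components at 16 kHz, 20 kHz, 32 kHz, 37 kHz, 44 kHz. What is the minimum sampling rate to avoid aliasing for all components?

The highest frequency component is f_max = 44 kHz.
Nyquist rate = 2 * f_max = 2 * 44 kHz = 88 kHz.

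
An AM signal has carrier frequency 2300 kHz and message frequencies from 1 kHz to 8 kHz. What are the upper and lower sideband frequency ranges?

Upper sideband (USB) = fc + [fm_low, fm_high] = 2300 + [1, 8] = [2301, 2308] kHz
Lower sideband (LSB) = fc - [fm_high, fm_low] = 2300 - [8, 1] = [2292, 2299] kHz
Total occupied spectrum: 2292 kHz to 2308 kHz (plus carrier at 2300 kHz)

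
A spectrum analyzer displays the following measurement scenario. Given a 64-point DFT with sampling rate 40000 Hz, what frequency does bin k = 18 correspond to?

The frequency of DFT bin k is: f_k = k * f_s / N
f_18 = 18 * 40000 / 64 = 11250 Hz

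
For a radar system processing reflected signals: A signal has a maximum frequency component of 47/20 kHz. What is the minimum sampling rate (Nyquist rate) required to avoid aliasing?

By the Nyquist-Shannon sampling theorem,
the minimum sampling rate (Nyquist rate) must be at least 2 * f_max.
Nyquist rate = 2 * 47/20 kHz = 47/10 kHz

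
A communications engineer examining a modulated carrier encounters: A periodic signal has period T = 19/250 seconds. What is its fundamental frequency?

The fundamental frequency is the reciprocal of the period.
f = 1/T = 1/(19/250) = 250/19 Hz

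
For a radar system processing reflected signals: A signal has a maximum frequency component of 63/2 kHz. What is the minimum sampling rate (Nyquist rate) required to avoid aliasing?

By the Nyquist-Shannon sampling theorem,
the minimum sampling rate (Nyquist rate) must be at least 2 * f_max.
Nyquist rate = 2 * 63/2 kHz = 63 kHz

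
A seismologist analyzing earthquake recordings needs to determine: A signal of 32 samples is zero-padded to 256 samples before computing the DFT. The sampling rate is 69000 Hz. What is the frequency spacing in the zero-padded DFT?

Original DFT: N = 32, resolution = f_s/N = 69000/32 = 8625/4 Hz
Zero-padded DFT: N = 256, resolution = f_s/N = 69000/256 = 8625/32 Hz
Zero-padding interpolates the spectrum (finer frequency grid)
but does NOT improve the true spectral resolution (ability to resolve close frequencies).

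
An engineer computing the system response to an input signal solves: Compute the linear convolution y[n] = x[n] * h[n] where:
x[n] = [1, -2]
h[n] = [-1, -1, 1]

y[n] = sum_k x[k]*h[n-k]. Output length = len(x) + len(h) - 1 = 2 + 3 - 1 = 4.
y[0] = 1*-1 = -1
y[1] = -2*-1 + 1*-1 = 1
y[2] = -2*-1 + 1*1 = 3
y[3] = -2*1 = -2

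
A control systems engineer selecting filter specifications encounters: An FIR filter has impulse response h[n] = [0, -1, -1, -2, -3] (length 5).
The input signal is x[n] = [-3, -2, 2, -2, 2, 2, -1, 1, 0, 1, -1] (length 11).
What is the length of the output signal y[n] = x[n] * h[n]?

For linear convolution, the output length is:
len(y) = len(x) + len(h) - 1 = 11 + 5 - 1 = 15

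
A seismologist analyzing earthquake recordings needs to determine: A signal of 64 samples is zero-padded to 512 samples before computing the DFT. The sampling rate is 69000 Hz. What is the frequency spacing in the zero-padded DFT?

Original DFT: N = 64, resolution = f_s/N = 69000/64 = 8625/8 Hz
Zero-padded DFT: N = 512, resolution = f_s/N = 69000/512 = 8625/64 Hz
Zero-padding interpolates the spectrum (finer frequency grid)
but does NOT improve the true spectral resolution (ability to resolve close frequencies).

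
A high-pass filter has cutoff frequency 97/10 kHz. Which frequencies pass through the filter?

A high-pass filter passes all frequencies above the cutoff frequency 97/10 kHz and attenuates lower frequencies.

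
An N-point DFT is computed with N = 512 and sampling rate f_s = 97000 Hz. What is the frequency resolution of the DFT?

DFT frequency resolution = f_s / N
= 97000 / 512 = 12125/64 Hz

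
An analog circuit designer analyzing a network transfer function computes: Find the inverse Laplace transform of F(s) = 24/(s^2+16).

Standard pair: w/(s^2+w^2) <-> sin(wt)*u(t)
Recognize w^2 = 16, so w = 4; numerator 24 = 6*4.
f(t) = 6*sin(4t)*u(t)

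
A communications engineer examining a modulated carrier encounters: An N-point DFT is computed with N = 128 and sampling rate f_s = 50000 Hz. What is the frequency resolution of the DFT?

DFT frequency resolution = f_s / N
= 50000 / 128 = 3125/8 Hz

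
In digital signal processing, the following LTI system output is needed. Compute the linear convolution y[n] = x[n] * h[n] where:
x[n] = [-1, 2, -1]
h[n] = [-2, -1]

y[n] = sum_k x[k]*h[n-k]. Output length = len(x) + len(h) - 1 = 3 + 2 - 1 = 4.
y[0] = -1*-2 = 2
y[1] = 2*-2 + -1*-1 = -3
y[2] = -1*-2 + 2*-1 = 0
y[3] = -1*-1 = 1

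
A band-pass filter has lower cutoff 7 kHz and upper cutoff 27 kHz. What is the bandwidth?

Bandwidth = f_high - f_low
= 27 kHz - 7 kHz = 20 kHz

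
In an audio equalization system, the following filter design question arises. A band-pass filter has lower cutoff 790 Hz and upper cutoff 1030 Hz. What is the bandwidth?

Bandwidth = f_high - f_low
= 1030 Hz - 790 Hz = 240 Hz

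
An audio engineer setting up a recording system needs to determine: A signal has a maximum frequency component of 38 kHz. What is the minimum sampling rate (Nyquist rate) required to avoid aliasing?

By the Nyquist-Shannon sampling theorem,
the minimum sampling rate (Nyquist rate) must be at least 2 * f_max.
Nyquist rate = 2 * 38 kHz = 76 kHz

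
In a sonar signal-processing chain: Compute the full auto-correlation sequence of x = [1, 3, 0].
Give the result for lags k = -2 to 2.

r_xx[k] = sum_m x[m]*x[m+k], indexed from 0, for k = -2 to 2:
  r_xx[-2] = x[2]*x[0] = 0
  r_xx[-1] = x[1]*x[0] + x[2]*x[1] = 3
  r_xx[0] = x[0]*x[0] + x[1]*x[1] + x[2]*x[2] = 10
  r_xx[1] = x[0]*x[1] + x[1]*x[2] = 3
  r_xx[2] = x[0]*x[2] = 0
r_xx = [0, 3, 10, 3, 0]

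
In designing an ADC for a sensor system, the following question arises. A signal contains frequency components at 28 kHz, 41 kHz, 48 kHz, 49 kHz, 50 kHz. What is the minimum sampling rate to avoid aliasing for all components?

The highest frequency component is f_max = 50 kHz.
Nyquist rate = 2 * f_max = 2 * 50 kHz = 100 kHz.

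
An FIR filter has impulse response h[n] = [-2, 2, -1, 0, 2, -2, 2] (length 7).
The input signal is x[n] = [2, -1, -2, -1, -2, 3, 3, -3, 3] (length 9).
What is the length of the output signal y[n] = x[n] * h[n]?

For linear convolution, the output length is:
len(y) = len(x) + len(h) - 1 = 9 + 7 - 1 = 15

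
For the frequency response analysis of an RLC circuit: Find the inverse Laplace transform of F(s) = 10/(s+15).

Standard pair: k/(s+a) <-> k*e^(-at)*u(t)
With k=10, a=15: f(t) = 10*e^(-15t)*u(t)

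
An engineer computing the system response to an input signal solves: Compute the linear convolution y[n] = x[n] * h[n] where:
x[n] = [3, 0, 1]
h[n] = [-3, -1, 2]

y[n] = sum_k x[k]*h[n-k]. Output length = len(x) + len(h) - 1 = 3 + 3 - 1 = 5.
y[0] = 3*-3 = -9
y[1] = 0*-3 + 3*-1 = -3
y[2] = 1*-3 + 0*-1 + 3*2 = 3
y[3] = 1*-1 + 0*2 = -1
y[4] = 1*2 = 2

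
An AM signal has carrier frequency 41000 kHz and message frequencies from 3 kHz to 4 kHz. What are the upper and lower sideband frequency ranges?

Upper sideband (USB) = fc + [fm_low, fm_high] = 41000 + [3, 4] = [41003, 41004] kHz
Lower sideband (LSB) = fc - [fm_high, fm_low] = 41000 - [4, 3] = [40996, 40997] kHz
Total occupied spectrum: 40996 kHz to 41004 kHz (plus carrier at 41000 kHz)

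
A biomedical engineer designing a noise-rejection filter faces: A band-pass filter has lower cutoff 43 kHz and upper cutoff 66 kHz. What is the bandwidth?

Bandwidth = f_high - f_low
= 66 kHz - 43 kHz = 23 kHz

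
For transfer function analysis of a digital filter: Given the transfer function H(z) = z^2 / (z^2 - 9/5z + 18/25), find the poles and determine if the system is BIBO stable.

Poles are roots of the denominator: z^2 - 9/5z + 18/25 = 0.
Quadratic formula: z = [-(-9/5) +/- sqrt((-9/5)^2 - 4*(18/25))] / 2
Discriminant = 81/25 - 72/25 = 9/25; sqrt = 3/5.
z = (9/5 +/- 3/5) / 2 => z = 6/5 or z = 3/5.
|p1| = 6/5, |p2| = 3/5.
For BIBO stability, all poles must lie inside the unit circle (|p| < 1).
System is UNSTABLE since at least one |p| >= 1.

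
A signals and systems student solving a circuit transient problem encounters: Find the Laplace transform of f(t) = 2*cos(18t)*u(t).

Standard pair: cos(wt)*u(t) <-> s/(s^2+w^2)
With w = 18: L{2*cos(18t)*u(t)} = 2s/(s^2+324)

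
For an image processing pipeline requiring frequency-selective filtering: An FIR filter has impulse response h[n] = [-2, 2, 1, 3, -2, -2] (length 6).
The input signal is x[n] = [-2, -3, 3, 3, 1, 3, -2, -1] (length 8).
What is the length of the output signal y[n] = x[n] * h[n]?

For linear convolution, the output length is:
len(y) = len(x) + len(h) - 1 = 8 + 6 - 1 = 13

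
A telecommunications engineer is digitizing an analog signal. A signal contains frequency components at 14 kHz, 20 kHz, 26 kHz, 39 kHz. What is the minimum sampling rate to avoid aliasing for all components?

The highest frequency component is f_max = 39 kHz.
Nyquist rate = 2 * f_max = 2 * 39 kHz = 78 kHz.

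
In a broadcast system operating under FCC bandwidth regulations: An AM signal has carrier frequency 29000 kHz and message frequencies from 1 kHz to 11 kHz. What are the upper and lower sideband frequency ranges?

Upper sideband (USB) = fc + [fm_low, fm_high] = 29000 + [1, 11] = [29001, 29011] kHz
Lower sideband (LSB) = fc - [fm_high, fm_low] = 29000 - [11, 1] = [28989, 28999] kHz
Total occupied spectrum: 28989 kHz to 29011 kHz (plus carrier at 29000 kHz)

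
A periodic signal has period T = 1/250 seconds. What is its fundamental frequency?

The fundamental frequency is the reciprocal of the period.
f = 1/T = 1/(1/250) = 250 Hz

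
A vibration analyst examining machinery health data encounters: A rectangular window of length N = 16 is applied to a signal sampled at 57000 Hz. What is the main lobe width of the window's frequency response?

For a rectangular window of length N,
the main lobe width in frequency is 2*f_s/N.
= 2*57000/16 = 7125 Hz
This determines the minimum frequency separation for resolving two sinusoids.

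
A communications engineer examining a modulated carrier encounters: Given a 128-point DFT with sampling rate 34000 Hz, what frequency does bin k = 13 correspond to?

The frequency of DFT bin k is: f_k = k * f_s / N
f_13 = 13 * 34000 / 128 = 27625/8 Hz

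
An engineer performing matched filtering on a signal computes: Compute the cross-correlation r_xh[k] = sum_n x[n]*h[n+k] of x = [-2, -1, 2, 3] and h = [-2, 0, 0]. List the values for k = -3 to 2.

Both sequences indexed from 0 and zero outside their support.
Lags with overlap: k = -3 to 2.
  r_xh[-3] = x[3]*h[0] = -6
  r_xh[-2] = x[2]*h[0] + x[3]*h[1] = -4
  r_xh[-1] = x[1]*h[0] + x[2]*h[1] + x[3]*h[2] = 2
  r_xh[0] = x[0]*h[0] + x[1]*h[1] + x[2]*h[2] = 4
  r_xh[1] = x[0]*h[1] + x[1]*h[2] = 0
  r_xh[2] = x[0]*h[2] = 0
r_xh = [-6, -4, 2, 4, 0, 0] (for k = -3, ..., 2)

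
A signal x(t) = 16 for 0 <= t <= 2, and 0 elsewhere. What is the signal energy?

Energy = integral of |x(t)|^2 dt over the signal duration
= 16^2 * 2 = 256 * 2 = 512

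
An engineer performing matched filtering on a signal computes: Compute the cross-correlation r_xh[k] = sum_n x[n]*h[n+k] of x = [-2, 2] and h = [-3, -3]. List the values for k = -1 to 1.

Both sequences indexed from 0 and zero outside their support.
Lags with overlap: k = -1 to 1.
  r_xh[-1] = x[1]*h[0] = -6
  r_xh[0] = x[0]*h[0] + x[1]*h[1] = 0
  r_xh[1] = x[0]*h[1] = 6
r_xh = [-6, 0, 6] (for k = -1, ..., 1)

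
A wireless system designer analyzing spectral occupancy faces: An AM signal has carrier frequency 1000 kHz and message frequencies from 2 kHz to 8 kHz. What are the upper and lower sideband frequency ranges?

Upper sideband (USB) = fc + [fm_low, fm_high] = 1000 + [2, 8] = [1002, 1008] kHz
Lower sideband (LSB) = fc - [fm_high, fm_low] = 1000 - [8, 2] = [992, 998] kHz
Total occupied spectrum: 992 kHz to 1008 kHz (plus carrier at 1000 kHz)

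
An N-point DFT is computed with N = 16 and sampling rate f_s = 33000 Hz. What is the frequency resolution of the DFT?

DFT frequency resolution = f_s / N
= 33000 / 16 = 4125/2 Hz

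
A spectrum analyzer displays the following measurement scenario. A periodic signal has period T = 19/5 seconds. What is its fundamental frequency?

The fundamental frequency is the reciprocal of the period.
f = 1/T = 1/(19/5) = 5/19 Hz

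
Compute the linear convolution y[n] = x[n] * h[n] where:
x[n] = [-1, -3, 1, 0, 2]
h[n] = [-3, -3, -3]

y[n] = sum_k x[k]*h[n-k]. Output length = len(x) + len(h) - 1 = 5 + 3 - 1 = 7.
y[0] = -1*-3 = 3
y[1] = -3*-3 + -1*-3 = 12
y[2] = 1*-3 + -3*-3 + -1*-3 = 9
y[3] = 0*-3 + 1*-3 + -3*-3 = 6
y[4] = 2*-3 + 0*-3 + 1*-3 = -9
y[5] = 2*-3 + 0*-3 = -6
y[6] = 2*-3 = -6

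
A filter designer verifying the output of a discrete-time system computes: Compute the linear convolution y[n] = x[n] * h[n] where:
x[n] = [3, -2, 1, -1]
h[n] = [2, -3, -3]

y[n] = sum_k x[k]*h[n-k]. Output length = len(x) + len(h) - 1 = 4 + 3 - 1 = 6.
y[0] = 3*2 = 6
y[1] = -2*2 + 3*-3 = -13
y[2] = 1*2 + -2*-3 + 3*-3 = -1
y[3] = -1*2 + 1*-3 + -2*-3 = 1
y[4] = -1*-3 + 1*-3 = 0
y[5] = -1*-3 = 3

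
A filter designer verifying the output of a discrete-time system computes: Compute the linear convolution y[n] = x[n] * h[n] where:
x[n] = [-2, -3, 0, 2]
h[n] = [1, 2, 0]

y[n] = sum_k x[k]*h[n-k]. Output length = len(x) + len(h) - 1 = 4 + 3 - 1 = 6.
y[0] = -2*1 = -2
y[1] = -3*1 + -2*2 = -7
y[2] = 0*1 + -3*2 + -2*0 = -6
y[3] = 2*1 + 0*2 + -3*0 = 2
y[4] = 2*2 + 0*0 = 4
y[5] = 2*0 = 0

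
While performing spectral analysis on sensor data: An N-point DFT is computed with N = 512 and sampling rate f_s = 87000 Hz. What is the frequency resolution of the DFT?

DFT frequency resolution = f_s / N
= 87000 / 512 = 10875/64 Hz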